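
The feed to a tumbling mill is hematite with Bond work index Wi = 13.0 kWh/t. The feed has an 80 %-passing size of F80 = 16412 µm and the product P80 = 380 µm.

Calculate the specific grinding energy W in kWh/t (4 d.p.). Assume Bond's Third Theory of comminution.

W = 5.6541 kWh/t

W = 10 Wi / √P80 − 10 Wi / √F80
1/√380 = 0.051299;  1/√16412 = 0.007806
W = 10·13.0·(0.051299 − 0.007806) = 5.6541 kWh/t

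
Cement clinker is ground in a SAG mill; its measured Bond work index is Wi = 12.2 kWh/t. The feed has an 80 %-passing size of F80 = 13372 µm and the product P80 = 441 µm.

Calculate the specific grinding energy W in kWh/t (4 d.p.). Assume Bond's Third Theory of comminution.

Bond: W = 10·Wi·(1/√P80 − 1/√F80)
1/√441 = 0.047619;  1/√13372 = 0.008648
W = 10·12.2·(0.047619 − 0.008648) = 4.7545 kWh/t

W = 4.7545 kWh/t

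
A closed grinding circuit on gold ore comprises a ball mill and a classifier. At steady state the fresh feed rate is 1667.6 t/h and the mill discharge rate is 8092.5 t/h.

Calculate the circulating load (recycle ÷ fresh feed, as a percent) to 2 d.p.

Mill node: discharge = fresh + recycle.
R = M − F = 8092.5 − 1667.6 = 6424.9 t/h
CL = 100·R/F = 100·6424.9/1667.6 = 385.28 %

CL = 385.28 %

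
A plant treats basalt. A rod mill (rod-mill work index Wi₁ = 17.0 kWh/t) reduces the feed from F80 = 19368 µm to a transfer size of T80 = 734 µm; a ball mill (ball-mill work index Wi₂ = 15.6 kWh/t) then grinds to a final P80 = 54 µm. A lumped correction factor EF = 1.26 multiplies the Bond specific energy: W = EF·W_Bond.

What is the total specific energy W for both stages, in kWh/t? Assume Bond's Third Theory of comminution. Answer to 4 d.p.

W = 10 Wi (P80^-0.5 − F80^-0.5)
Stage 1 (19368→734 µm, Wi₁=17.0): W₁ = 10·17.0·(0.036911 − 0.007186) = 5.0533 kWh/t
Stage 2 (734→54 µm, Wi₂=15.6): W₂ = 10·15.6·(0.136083 − 0.036911) = 15.4708 kWh/t
W = W₁ + W₂ = 5.0533 + 15.4708 = 20.5241 kWh/t
W_actual = 1.26 × 20.5241 = 25.8604 kWh/t

W = 25.8604 kWh/t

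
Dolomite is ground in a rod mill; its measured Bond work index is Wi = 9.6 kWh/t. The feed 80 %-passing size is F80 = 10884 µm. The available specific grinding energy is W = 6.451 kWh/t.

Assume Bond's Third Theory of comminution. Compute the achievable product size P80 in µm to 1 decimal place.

W = 10 Wi / √P80 − 10 Wi / √F80
⇒ 1/√P80 = W/(10·Wi) + 1/√F80
  = 6.4510/(10·9.6) + 1/√10884 = 0.067198 + 0.009585 = 0.076783
P80 = (1/0.076783)² = 13.0237² = 169.62 µm

P80 = 169.6 µm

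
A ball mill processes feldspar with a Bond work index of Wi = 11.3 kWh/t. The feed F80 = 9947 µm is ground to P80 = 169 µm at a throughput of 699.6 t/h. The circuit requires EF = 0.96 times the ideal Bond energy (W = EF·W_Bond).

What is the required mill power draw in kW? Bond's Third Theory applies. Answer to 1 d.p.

P = 5076.9 kW

W = 10·Wi·(P80^(-½) − F80^(-½))
W = 10·11.3·(1/√169 − 1/√9947) = 10·11.3·(0.066896) = 7.5593 kWh/t
With EF = 0.96: W = 7.5593·0.96 = 7.2569 kWh/t
P = W·T = 7.2569·699.6 = 5076.9 kW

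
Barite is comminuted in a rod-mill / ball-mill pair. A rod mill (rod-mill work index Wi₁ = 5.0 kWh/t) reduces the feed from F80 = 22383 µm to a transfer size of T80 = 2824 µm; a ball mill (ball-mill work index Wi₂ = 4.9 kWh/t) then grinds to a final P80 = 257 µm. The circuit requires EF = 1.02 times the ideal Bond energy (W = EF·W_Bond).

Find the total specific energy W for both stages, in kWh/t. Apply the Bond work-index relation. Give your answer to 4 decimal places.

Bond:  W = 10 Wi (1/√P − 1/√F)
Stage 1 (22383→2824 µm, Wi₁=5.0): W₁ = 10·5.0·(0.018818 − 0.006684) = 0.6067 kWh/t
Stage 2 (2824→257 µm, Wi₂=4.9): W₂ = 10·4.9·(0.062378 − 0.018818) = 2.1345 kWh/t
W = W₁ + W₂ = 0.6067 + 2.1345 = 2.7412 kWh/t
W_actual = 1.02 × 2.7412 = 2.7960 kWh/t

W = 2.7960 kWh/t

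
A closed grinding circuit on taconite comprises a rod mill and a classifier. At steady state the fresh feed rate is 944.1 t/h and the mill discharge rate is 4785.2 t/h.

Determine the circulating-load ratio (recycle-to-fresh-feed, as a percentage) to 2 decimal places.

M = F + R at steady state, so:
R = M − F = 4785.2 − 944.1 = 3841.1 t/h
CL = 100·R/F = 100·3841.1/944.1 = 406.85 %

CL = 406.85 %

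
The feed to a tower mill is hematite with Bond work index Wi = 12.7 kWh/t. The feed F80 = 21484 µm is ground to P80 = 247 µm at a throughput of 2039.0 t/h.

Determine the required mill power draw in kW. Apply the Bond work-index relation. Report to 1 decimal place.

P = 14710.1 kW

W_Bond = 10·Wi·(1/√P₈₀ − 1/√F₈₀)
W = 10·12.7·(1/√247 − 1/√21484) = 10·12.7·(0.056806) = 7.2144 kWh/t
Mill draw = 7.2144 × 2039.0 = 14710.1 kW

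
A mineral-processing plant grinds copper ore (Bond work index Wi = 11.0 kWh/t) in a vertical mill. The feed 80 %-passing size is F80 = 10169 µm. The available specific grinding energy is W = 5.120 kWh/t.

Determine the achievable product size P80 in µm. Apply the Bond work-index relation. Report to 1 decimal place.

P80 = 313.7 µm

W = 10 Wi / √P80 − 10 Wi / √F80
P80^(−½) = W/(10 Wi) + F80^(−½)
  = 5.1200/(10·11.0) + 1/√10169 = 0.046545 + 0.009917 = 0.056462
P80 = (1/0.056462)² = 17.7110² = 313.68 µm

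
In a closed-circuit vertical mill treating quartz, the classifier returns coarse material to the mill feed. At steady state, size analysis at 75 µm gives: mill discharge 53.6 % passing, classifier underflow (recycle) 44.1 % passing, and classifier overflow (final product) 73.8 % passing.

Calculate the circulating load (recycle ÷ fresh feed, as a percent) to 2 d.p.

Balance %-passing 75 µm (r = R/F):
r = (o − d)/(d − u)
r = (73.8 − 53.6)/(53.6 − 44.1) = 20.2/9.5 = 2.1263
CL = 100·r = 212.63 %

CL = 212.63 %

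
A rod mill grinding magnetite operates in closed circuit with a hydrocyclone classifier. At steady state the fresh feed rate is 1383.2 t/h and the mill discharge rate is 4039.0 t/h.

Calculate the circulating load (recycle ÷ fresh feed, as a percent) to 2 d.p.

Steady state: M = F + R.
R = M − F = 4039.0 − 1383.2 = 2655.8 t/h
CL = 100·R/F = 100·2655.8/1383.2 = 192.00 %

CL = 192.00 %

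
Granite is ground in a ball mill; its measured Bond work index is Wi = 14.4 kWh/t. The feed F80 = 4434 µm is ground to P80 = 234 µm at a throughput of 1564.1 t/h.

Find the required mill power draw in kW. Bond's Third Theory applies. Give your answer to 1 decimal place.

Bond: W = 10·Wi·(1/√P80 − 1/√F80)
W = 10·14.4·(1/√234 − 1/√4434) = 10·14.4·(0.050354) = 7.2510 kWh/t
P = W·T = 7.2510·1564.1 = 11341.3 kW

P = 11341.3 kW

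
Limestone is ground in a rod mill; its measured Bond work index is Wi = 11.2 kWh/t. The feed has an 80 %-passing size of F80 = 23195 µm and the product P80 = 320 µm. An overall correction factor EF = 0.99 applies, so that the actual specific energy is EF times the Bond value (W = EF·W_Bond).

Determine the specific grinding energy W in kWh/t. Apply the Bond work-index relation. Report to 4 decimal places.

W = 5.4703 kWh/t

W = 10·Wi·(P80^(-½) − F80^(-½))
1/√320 = 0.055902;  1/√23195 = 0.006566
W = 10·11.2·(0.055902 − 0.006566) = 5.5256 kWh/t
W_actual = 0.99 × 5.5256 = 5.4703 kWh/t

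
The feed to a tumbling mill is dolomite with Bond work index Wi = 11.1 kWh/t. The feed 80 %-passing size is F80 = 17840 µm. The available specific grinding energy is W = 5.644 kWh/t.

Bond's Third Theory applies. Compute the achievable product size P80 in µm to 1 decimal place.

P80 = 293.9 µm

W = 10·Wi·(P80^(-½) − F80^(-½))
1/√P80 = 1/√F80 + W/(10·Wi)
  = 5.6440/(10·11.1) + 1/√17840 = 0.050847 + 0.007487 = 0.058334
P80 = (1/0.058334)² = 17.1427² = 293.87 µm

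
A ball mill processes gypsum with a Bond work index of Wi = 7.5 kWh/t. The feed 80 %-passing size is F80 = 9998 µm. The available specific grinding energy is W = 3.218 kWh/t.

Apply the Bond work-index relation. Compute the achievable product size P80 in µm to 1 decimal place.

P80 = 357.2 µm

Bond:  W = 10 Wi (1/√P − 1/√F)
P80^-0.5 = F80^-0.5 + W/(10 Wi)
  = 3.2180/(10·7.5) + 1/√9998 = 0.042907 + 0.010001 = 0.052908
P80 = (1/0.052908)² = 18.9009² = 357.24 µm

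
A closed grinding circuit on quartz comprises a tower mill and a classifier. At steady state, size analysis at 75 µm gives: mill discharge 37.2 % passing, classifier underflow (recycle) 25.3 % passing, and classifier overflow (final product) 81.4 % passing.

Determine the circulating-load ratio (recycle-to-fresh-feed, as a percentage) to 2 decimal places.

CL = 371.43 %

Let r = R/F. Size balance at 75 µm:
(1+r)d = ru + o → r = (o−d)/(d−u)
r = (81.4 − 37.2)/(37.2 − 25.3) = 44.2/11.9 = 3.7143
CL = 100·r = 371.43 %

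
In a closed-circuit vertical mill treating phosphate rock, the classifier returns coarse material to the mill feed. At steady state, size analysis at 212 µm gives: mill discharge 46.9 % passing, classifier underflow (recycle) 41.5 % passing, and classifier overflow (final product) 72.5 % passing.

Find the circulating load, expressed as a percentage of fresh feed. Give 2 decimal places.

CL = 474.07 %

Classifier node, passing 212 µm:
(1+r)d = ru + o → r = (o−d)/(d−u)
r = (72.5 − 46.9)/(46.9 − 41.5) = 25.6/5.4 = 4.7407
CL = 100·r = 474.07 %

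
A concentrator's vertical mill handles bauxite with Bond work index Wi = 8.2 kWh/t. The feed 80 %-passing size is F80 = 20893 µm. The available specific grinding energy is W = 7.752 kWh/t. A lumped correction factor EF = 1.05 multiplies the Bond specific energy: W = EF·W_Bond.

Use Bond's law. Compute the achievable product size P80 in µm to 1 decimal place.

P80 = 106.4 µm

W_Bond = 10·Wi·(1/√P₈₀ − 1/√F₈₀)
W_Bond = W / EF = 7.752 / 1.05 = 7.3829 kWh/t
P80^(−½) = W_Bond/(10 Wi) + F80^(−½)
  = 7.3829/(10·8.2) + 1/√20893 = 0.090035 + 0.006918 = 0.096953
P80 = (1/0.096953)² = 10.3143² = 106.38 µm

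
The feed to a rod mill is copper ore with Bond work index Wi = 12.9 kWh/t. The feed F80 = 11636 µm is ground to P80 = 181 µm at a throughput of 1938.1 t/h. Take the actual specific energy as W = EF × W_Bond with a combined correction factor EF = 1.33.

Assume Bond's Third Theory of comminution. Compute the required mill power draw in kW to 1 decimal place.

P = 21633.4 kW

W = 10 Wi / √P80 − 10 Wi / √F80
W = 10·12.9·(1/√181 − 1/√11636) = 10·12.9·(0.065059) = 8.3926 kWh/t
With EF = 1.33: W = 8.3926·1.33 = 11.1622 kWh/t
Mill draw = 11.1622 × 1938.1 = 21633.4 kW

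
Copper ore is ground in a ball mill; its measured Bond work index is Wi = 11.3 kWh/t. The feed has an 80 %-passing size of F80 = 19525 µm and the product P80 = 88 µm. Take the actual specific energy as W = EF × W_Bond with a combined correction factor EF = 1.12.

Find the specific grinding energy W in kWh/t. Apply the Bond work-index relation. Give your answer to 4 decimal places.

W = 12.5856 kWh/t

W = 10 Wi (1/√P80 − 1/√F80)  [Bond]
1/√88 = 0.106600;  1/√19525 = 0.007157
W = 10·11.3·(0.106600 − 0.007157) = 11.2371 kWh/t
Apply correction: 11.2371 × 1.12 = 12.5856 kWh/t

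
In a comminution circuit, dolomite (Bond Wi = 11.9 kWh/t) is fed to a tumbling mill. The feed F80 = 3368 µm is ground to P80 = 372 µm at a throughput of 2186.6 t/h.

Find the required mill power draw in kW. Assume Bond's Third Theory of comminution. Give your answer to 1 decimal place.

P = 9007.4 kW

W = 10·Wi·(P80^(-½) − F80^(-½))
W = 10·11.9·(1/√372 − 1/√3368) = 10·11.9·(0.034616) = 4.1194 kWh/t
Mill draw = 4.1194 × 2186.6 = 9007.4 kW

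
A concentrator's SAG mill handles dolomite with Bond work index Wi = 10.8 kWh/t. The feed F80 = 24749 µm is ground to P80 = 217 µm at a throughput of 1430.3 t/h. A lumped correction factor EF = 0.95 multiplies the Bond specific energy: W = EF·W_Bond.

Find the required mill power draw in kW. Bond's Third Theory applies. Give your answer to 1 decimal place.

P = 9029.1 kW

W = 10 Wi (P80^-0.5 − F80^-0.5)
W = 10·10.8·(1/√217 − 1/√24749) = 10·10.8·(0.061528) = 6.6450 kWh/t
Apply correction: 6.6450 × 0.95 = 6.3128 kWh/t
Mill draw = 6.3128 × 1430.3 = 9029.1 kW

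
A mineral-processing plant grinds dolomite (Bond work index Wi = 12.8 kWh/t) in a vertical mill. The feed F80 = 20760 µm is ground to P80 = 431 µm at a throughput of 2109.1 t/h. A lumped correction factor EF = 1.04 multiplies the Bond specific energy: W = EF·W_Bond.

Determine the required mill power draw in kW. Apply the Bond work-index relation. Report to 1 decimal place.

P = 11575.3 kW

Bond:  W = 10 Wi (1/√P − 1/√F)
W = 10·12.8·(1/√431 − 1/√20760) = 10·12.8·(0.041228) = 5.2772 kWh/t
Corrected W = EF·W_Bond = 1.04·5.2772 = 5.4883 kWh/t
Power = W × throughput = 5.4883 kWh/t × 2109.1 t/h = 11575.3 kW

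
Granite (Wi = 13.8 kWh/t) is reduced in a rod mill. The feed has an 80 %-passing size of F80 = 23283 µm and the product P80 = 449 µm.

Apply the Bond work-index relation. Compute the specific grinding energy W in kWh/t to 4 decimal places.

W = 10·Wi·(P80^(-½) − F80^(-½))
1/√449 = 0.047193;  1/√23283 = 0.006554
W = 10·13.8·(0.047193 − 0.006554) = 5.6082 kWh/t

W = 5.6082 kWh/t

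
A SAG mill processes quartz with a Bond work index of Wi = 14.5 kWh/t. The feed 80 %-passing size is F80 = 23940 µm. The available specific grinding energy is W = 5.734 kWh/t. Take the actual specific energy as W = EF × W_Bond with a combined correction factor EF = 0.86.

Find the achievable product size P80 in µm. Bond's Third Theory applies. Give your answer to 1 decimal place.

P80 = 363.6 µm

W = 10·Wi·[P80^(−½) − F80^(−½)]
W_Bond = W / EF = 5.734 / 0.86 = 6.6674 kWh/t
⇒ 1/√P80 = W_Bond/(10 Wi) + 1/√F80
  = 6.6674/(10·14.5) + 1/√23940 = 0.045982 + 0.006463 = 0.052445
P80 = (1/0.052445)² = 19.0674² = 363.57 µm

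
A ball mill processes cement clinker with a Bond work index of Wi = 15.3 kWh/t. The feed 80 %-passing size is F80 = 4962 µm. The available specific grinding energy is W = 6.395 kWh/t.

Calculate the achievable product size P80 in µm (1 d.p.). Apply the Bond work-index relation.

P80 = 319.0 µm

W = 10·Wi·[P80^(−½) − F80^(−½)]
1/√P80 = 1/√F80 + W/(10·Wi)
  = 6.3950/(10·15.3) + 1/√4962 = 0.041797 + 0.014196 = 0.055994
P80 = (1/0.055994)² = 17.8592² = 318.95 µm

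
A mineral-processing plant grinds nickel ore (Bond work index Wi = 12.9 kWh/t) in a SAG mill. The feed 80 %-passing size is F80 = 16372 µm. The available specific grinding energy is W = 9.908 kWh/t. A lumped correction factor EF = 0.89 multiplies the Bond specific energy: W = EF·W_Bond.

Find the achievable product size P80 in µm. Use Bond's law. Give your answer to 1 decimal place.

P80 = 112.9 µm

W_Bond = 10·Wi·(1/√P₈₀ − 1/√F₈₀)
W_Bond = W / EF = 9.908 / 0.89 = 11.1326 kWh/t
P80^-0.5 = F80^-0.5 + W_Bond/(10 Wi)
  = 11.1326/(10·12.9) + 1/√16372 = 0.086299 + 0.007815 = 0.094114
P80 = (1/0.094114)² = 10.6254² = 112.90 µm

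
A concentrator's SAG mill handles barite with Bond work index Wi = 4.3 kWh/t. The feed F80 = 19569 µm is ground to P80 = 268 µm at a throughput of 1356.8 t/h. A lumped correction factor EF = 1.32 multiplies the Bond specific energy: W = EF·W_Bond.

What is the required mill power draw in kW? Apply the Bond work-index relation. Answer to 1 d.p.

W = 10·Wi·[P80^(−½) − F80^(−½)]
W = 10·4.3·(1/√268 − 1/√19569) = 10·4.3·(0.053936) = 2.3193 kWh/t
W_actual = 1.32 × 2.3193 = 3.0614 kWh/t
P = W·T = 3.0614·1356.8 = 4153.7 kW

P = 4153.7 kW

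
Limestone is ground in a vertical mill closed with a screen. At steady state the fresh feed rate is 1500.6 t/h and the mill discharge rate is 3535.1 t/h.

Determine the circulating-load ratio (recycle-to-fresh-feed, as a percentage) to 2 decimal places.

CL = 135.58 %

Mill node: discharge = fresh + recycle.
R = M − F = 3535.1 − 1500.6 = 2034.5 t/h
CL = 100·R/F = 100·2034.5/1500.6 = 135.58 %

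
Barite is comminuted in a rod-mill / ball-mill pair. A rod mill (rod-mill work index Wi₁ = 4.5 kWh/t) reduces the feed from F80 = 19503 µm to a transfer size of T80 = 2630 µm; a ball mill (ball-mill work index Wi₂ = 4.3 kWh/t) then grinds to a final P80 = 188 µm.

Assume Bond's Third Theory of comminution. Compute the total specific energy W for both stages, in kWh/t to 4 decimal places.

W = 2.8529 kWh/t

W = 10·Wi·(P80^(-½) − F80^(-½))
Stage 1 (19503→2630 µm, Wi₁=4.5): W₁ = 10·4.5·(0.019499 − 0.007161) = 0.5552 kWh/t
Stage 2 (2630→188 µm, Wi₂=4.3): W₂ = 10·4.3·(0.072932 − 0.019499) = 2.2976 kWh/t
W = W₁ + W₂ = 0.5552 + 2.2976 = 2.8529 kWh/t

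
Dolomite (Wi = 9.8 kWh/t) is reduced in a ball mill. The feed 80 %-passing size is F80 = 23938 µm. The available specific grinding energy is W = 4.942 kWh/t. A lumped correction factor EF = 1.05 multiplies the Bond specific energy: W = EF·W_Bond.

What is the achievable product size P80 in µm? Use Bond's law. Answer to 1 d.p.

W = 10·Wi·(P80^(-½) − F80^(-½))
W_Bond = W / EF = 4.942 / 1.05 = 4.7067 kWh/t
⇒ 1/√P80 = W_Bond/(10 Wi) + 1/√F80
  = 4.7067/(10·9.8) + 1/√23938 = 0.048027 + 0.006463 = 0.054491
P80 = (1/0.054491)² = 18.3518² = 336.79 µm

P80 = 336.8 µm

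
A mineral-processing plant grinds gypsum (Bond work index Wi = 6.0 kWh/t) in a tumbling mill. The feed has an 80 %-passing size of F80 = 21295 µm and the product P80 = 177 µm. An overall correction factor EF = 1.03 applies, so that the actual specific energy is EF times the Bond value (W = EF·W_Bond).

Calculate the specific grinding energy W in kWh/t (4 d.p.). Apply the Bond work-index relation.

W = 4.2217 kWh/t

W = 10·Wi·(P80^(-½) − F80^(-½))
1/√177 = 0.075165;  1/√21295 = 0.006853
W = 10·6.0·(0.075165 − 0.006853) = 4.0987 kWh/t
Apply correction: 4.0987 × 1.03 = 4.2217 kWh/t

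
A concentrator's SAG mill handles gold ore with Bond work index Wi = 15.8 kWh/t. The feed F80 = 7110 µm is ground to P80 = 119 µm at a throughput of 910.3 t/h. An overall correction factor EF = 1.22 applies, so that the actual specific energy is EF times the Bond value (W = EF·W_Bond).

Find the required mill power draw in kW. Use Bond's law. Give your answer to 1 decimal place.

P = 14004.3 kW

W = 10 Wi / √P80 − 10 Wi / √F80
W = 10·15.8·(1/√119 − 1/√7110) = 10·15.8·(0.079810) = 12.6100 kWh/t
Corrected W = EF·W_Bond = 1.22·12.6100 = 15.3842 kWh/t
P = W·T = 15.3842·910.3 = 14004.3 kW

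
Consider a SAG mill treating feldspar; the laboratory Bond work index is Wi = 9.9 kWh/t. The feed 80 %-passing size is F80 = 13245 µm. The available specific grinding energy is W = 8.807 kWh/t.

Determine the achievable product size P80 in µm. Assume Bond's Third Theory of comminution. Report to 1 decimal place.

W = 10 Wi (1/√P80 − 1/√F80)  [Bond]
⇒ 1/√P80 = W/(10·Wi) + 1/√F80
  = 8.8070/(10·9.9) + 1/√13245 = 0.088960 + 0.008689 = 0.097649
P80 = (1/0.097649)² = 10.2408² = 104.87 µm

P80 = 104.9 µm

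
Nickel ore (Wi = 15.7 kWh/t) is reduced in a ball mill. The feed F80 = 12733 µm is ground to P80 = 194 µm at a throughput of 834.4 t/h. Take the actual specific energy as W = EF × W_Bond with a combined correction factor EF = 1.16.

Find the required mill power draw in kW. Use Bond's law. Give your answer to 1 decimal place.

W_Bond = 10·Wi·(1/√P₈₀ − 1/√F₈₀)
W = 10·15.7·(1/√194 − 1/√12733) = 10·15.7·(0.062934) = 9.8806 kWh/t
Corrected W = EF·W_Bond = 1.16·9.8806 = 11.4615 kWh/t
P = W·T = 11.4615·834.4 = 9563.5 kW

P = 9563.5 kW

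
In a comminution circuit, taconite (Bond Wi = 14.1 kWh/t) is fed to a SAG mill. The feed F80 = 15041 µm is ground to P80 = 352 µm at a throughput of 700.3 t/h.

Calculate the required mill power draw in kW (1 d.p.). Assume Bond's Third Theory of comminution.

P = 4457.9 kW

W = 10·Wi·[P80^(−½) − F80^(−½)]
W = 10·14.1·(1/√352 − 1/√15041) = 10·14.1·(0.045146) = 6.3656 kWh/t
P_mill = W·ṁ = 6.3656·700.3 = 4457.9 kW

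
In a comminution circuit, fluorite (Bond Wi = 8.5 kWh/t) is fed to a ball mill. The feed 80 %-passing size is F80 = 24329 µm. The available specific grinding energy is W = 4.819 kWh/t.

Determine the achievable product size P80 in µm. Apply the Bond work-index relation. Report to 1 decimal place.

W = 10 Wi / √P80 − 10 Wi / √F80
P80^-0.5 = F80^-0.5 + W/(10 Wi)
  = 4.8190/(10·8.5) + 1/√24329 = 0.056694 + 0.006411 = 0.063105
P80 = (1/0.063105)² = 15.8465² = 251.11 µm

P80 = 251.1 µm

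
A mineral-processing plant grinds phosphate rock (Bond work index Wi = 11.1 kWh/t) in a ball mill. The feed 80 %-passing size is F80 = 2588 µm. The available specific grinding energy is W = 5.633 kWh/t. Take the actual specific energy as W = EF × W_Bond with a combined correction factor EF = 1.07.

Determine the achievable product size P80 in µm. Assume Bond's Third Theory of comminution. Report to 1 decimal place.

W = 10 Wi (P80^-0.5 − F80^-0.5)
W_Bond = W / EF = 5.633 / 1.07 = 5.2645 kWh/t
1/√P80 = 1/√F80 + W_Bond/(10·Wi)
  = 5.2645/(10·11.1) + 1/√2588 = 0.047428 + 0.019657 = 0.067085
P80 = (1/0.067085)² = 14.9065² = 222.20 µm

P80 = 222.2 µm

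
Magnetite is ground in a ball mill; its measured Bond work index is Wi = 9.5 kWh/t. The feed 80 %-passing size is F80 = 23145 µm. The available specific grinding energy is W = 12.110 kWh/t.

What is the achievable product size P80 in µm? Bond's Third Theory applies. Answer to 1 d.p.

W = 10·Wi·(P80^(-½) − F80^(-½))
⇒ 1/√P80 = W/(10 Wi) + 1/√F80
  = 12.1100/(10·9.5) + 1/√23145 = 0.127474 + 0.006573 = 0.134047
P80 = (1/0.134047)² = 7.4601² = 55.65 µm

P80 = 55.7 µm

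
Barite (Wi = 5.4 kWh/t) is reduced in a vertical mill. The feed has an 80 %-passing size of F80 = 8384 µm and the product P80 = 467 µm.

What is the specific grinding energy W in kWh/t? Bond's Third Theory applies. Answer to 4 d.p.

W = 1.9091 kWh/t

Bond:  W = 10 Wi (1/√P − 1/√F)
1/√467 = 0.046274;  1/√8384 = 0.010921
W = 10·5.4·(0.046274 − 0.010921) = 1.9091 kWh/t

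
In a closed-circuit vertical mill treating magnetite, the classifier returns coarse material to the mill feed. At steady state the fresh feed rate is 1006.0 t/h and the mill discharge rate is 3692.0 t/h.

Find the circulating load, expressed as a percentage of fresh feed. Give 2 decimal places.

CL = 267.00 %

Mill node: discharge = fresh + recycle.
R = M − F = 3692.0 − 1006.0 = 2686.0 t/h
CL = 100·R/F = 100·2686.0/1006.0 = 267.00 %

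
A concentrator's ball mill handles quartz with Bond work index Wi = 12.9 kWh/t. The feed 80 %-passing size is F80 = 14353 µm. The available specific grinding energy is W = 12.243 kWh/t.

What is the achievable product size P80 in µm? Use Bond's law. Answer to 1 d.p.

W = 10 Wi (P80^-0.5 − F80^-0.5)
⇒ 1/√P80 = W/(10 Wi) + 1/√F80
  = 12.2430/(10·12.9) + 1/√14353 = 0.094907 + 0.008347 = 0.103254
P80 = (1/0.103254)² = 9.6849² = 93.80 µm

P80 = 93.8 µm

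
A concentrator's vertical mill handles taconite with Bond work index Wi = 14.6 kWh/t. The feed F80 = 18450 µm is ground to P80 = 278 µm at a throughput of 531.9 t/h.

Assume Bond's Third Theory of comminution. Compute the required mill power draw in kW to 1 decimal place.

P = 4085.9 kW

Bond:  W = 10 Wi (1/√P − 1/√F)
W = 10·14.6·(1/√278 − 1/√18450) = 10·14.6·(0.052614) = 7.6816 kWh/t
Mill draw = 7.6816 × 531.9 = 4085.9 kW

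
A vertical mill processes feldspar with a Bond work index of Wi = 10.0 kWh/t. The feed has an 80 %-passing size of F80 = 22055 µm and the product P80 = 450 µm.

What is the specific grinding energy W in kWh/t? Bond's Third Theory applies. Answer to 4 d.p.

W_Bond = 10·Wi·(1/√P₈₀ − 1/√F₈₀)
1/√450 = 0.047140;  1/√22055 = 0.006734
W = 10·10.0·(0.047140 − 0.006734) = 4.0407 kWh/t

W = 4.0407 kWh/t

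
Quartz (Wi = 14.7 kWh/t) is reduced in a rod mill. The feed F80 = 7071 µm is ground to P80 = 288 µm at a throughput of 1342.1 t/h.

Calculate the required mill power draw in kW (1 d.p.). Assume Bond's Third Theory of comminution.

P = 9279.2 kW

Bond: W = 10·Wi·(1/√P80 − 1/√F80)
W = 10·14.7·(1/√288 − 1/√7071) = 10·14.7·(0.047033) = 6.9139 kWh/t
P_mill = W·ṁ = 6.9139·1342.1 = 9279.2 kW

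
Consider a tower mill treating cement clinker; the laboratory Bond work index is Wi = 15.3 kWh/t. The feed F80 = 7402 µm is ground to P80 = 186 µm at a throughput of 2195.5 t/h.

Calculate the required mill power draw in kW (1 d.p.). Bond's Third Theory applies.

W = 10 Wi / √P80 − 10 Wi / √F80
W = 10·15.3·(1/√186 − 1/√7402) = 10·15.3·(0.061700) = 9.4402 kWh/t
P = W·T = 9.4402·2195.5 = 20725.9 kW

P = 20725.9 kW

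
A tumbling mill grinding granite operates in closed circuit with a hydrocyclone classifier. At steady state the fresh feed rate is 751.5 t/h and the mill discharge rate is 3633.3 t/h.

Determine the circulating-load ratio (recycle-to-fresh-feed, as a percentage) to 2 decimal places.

CL = 383.47 %

Discharge = new feed + return, hence
R = M − F = 3633.3 − 751.5 = 2881.8 t/h
CL = 100·R/F = 100·2881.8/751.5 = 383.47 %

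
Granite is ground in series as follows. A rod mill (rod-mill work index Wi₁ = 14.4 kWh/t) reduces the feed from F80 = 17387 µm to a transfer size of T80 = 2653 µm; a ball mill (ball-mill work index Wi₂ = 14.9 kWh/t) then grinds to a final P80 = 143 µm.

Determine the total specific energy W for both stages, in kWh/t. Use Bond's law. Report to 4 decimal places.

W = 11.2709 kWh/t

W = 10·Wi·[P80^(−½) − F80^(−½)]
Stage 1 (17387→2653 µm, Wi₁=14.4): W₁ = 10·14.4·(0.019415 − 0.007584) = 1.7037 kWh/t
Stage 2 (2653→143 µm, Wi₂=14.9): W₂ = 10·14.9·(0.083624 − 0.019415) = 9.5672 kWh/t
W = W₁ + W₂ = 1.7037 + 9.5672 = 11.2709 kWh/t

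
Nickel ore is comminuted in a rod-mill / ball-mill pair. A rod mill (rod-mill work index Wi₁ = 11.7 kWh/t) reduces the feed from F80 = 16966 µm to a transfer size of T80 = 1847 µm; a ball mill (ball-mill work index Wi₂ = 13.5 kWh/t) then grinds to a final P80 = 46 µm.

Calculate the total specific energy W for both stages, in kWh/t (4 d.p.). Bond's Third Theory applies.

W = 10·Wi·(P80^(-½) − F80^(-½))
Stage 1 (16966→1847 µm, Wi₁=11.7): W₁ = 10·11.7·(0.023268 − 0.007677) = 1.8242 kWh/t
Stage 2 (1847→46 µm, Wi₂=13.5): W₂ = 10·13.5·(0.147442 − 0.023268) = 16.7634 kWh/t
W = W₁ + W₂ = 1.8242 + 16.7634 = 18.5876 kWh/t

W = 18.5876 kWh/t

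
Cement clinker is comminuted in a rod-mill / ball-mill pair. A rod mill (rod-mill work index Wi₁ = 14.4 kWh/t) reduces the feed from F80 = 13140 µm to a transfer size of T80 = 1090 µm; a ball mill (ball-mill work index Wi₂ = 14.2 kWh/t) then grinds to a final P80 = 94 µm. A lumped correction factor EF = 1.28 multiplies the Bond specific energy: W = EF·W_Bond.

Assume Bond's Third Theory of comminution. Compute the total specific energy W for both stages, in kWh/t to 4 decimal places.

Bond: W = 10·Wi·(1/√P80 − 1/√F80)
Stage 1 (13140→1090 µm, Wi₁=14.4): W₁ = 10·14.4·(0.030289 − 0.008724) = 3.1054 kWh/t
Stage 2 (1090→94 µm, Wi₂=14.2): W₂ = 10·14.2·(0.103142 − 0.030289) = 10.3451 kWh/t
W = W₁ + W₂ = 3.1054 + 10.3451 = 13.4505 kWh/t
With EF = 1.28: W = 13.4505·1.28 = 17.2167 kWh/t

W = 17.2167 kWh/t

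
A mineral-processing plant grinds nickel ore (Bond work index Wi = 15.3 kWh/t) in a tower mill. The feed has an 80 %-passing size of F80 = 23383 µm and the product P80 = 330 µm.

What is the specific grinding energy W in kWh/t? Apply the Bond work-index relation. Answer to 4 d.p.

W = 7.4218 kWh/t

W_Bond = 10·Wi·(1/√P₈₀ − 1/√F₈₀)
1/√330 = 0.055048;  1/√23383 = 0.006540
W = 10·15.3·(0.055048 − 0.006540) = 7.4218 kWh/t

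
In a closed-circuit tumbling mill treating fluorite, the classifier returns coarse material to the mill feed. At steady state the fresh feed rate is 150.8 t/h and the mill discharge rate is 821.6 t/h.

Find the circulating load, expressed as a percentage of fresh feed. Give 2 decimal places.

CL = 444.83 %

Steady state: M = F + R.
R = M − F = 821.6 − 150.8 = 670.8 t/h
CL = 100·R/F = 100·670.8/150.8 = 444.83 %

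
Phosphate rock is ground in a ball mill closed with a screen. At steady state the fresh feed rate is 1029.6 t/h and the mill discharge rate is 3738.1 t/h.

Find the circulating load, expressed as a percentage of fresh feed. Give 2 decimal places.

CL = 263.06 %

Steady state: M = F + R.
R = M − F = 3738.1 − 1029.6 = 2708.5 t/h
CL = 100·R/F = 100·2708.5/1029.6 = 263.06 %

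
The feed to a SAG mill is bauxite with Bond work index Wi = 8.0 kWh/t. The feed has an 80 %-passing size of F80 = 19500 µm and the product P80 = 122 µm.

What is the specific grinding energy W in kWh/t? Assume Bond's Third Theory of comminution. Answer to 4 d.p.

W = 6.6700 kWh/t

W = 10 Wi (P80^-0.5 − F80^-0.5)
1/√122 = 0.090536;  1/√19500 = 0.007161
W = 10·8.0·(0.090536 − 0.007161) = 6.6700 kWh/t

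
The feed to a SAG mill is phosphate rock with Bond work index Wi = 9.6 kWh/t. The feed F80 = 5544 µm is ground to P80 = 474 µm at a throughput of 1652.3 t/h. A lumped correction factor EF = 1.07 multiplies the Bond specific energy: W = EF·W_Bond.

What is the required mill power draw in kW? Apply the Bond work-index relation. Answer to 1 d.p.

W = 10 Wi / √P80 − 10 Wi / √F80
W = 10·9.6·(1/√474 − 1/√5544) = 10·9.6·(0.032501) = 3.1201 kWh/t
Apply correction: 3.1201 × 1.07 = 3.3385 kWh/t
Power = W × throughput = 3.3385 kWh/t × 1652.3 t/h = 5516.2 kW

P = 5516.2 kW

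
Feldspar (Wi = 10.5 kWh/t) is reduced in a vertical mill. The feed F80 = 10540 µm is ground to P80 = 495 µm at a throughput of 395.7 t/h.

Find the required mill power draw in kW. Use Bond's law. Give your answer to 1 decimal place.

P = 1462.8 kW

W = 10·Wi·[P80^(−½) − F80^(−½)]
W = 10·10.5·(1/√495 − 1/√10540) = 10·10.5·(0.035206) = 3.6967 kWh/t
Mill draw = 3.6967 × 395.7 = 1462.8 kW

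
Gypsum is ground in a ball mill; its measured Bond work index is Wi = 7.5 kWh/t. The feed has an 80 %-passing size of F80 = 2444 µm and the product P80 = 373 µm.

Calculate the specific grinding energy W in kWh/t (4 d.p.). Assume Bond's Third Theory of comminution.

W = 10·Wi·[P80^(−½) − F80^(−½)]
1/√373 = 0.051778;  1/√2444 = 0.020228
W = 10·7.5·(0.051778 − 0.020228) = 2.3663 kWh/t

W = 2.3663 kWh/t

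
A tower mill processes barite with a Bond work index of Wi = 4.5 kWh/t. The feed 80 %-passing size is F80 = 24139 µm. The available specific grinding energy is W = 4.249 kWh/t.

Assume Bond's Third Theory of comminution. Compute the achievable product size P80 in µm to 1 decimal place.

W_Bond = 10·Wi·(1/√P₈₀ − 1/√F₈₀)
1/√P80 = 1/√F80 + W/(10·Wi)
  = 4.2490/(10·4.5) + 1/√24139 = 0.094422 + 0.006436 = 0.100859
P80 = (1/0.100859)² = 9.9149² = 98.30 µm

P80 = 98.3 µm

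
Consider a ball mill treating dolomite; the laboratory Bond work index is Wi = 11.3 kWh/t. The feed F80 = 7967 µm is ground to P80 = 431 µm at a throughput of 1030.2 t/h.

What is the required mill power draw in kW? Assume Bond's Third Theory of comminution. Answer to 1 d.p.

P = 4303.2 kW

W = 10 Wi (P80^-0.5 − F80^-0.5)
W = 10·11.3·(1/√431 − 1/√7967) = 10·11.3·(0.036965) = 4.1770 kWh/t
P_mill = W·ṁ = 4.1770·1030.2 = 4303.2 kW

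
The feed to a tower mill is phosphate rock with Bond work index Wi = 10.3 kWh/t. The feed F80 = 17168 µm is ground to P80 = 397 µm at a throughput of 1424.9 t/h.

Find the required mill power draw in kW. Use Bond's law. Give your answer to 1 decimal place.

Bond:  W = 10 Wi (1/√P − 1/√F)
W = 10·10.3·(1/√397 − 1/√17168) = 10·10.3·(0.042557) = 4.3833 kWh/t
P = W·T = 4.3833·1424.9 = 6245.8 kW

P = 6245.8 kW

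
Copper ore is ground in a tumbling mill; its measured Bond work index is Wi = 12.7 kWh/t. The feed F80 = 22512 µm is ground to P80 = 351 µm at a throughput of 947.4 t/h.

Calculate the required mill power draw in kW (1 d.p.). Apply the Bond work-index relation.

W = 10 Wi / √P80 − 10 Wi / √F80
W = 10·12.7·(1/√351 − 1/√22512) = 10·12.7·(0.046711) = 5.9323 kWh/t
P = W·T = 5.9323·947.4 = 5620.3 kW

P = 5620.3 kW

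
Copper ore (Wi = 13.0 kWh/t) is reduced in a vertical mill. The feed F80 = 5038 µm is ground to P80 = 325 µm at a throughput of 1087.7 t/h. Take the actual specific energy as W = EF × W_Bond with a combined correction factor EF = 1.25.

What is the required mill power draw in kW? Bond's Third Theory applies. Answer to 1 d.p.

W = 10·Wi·[P80^(−½) − F80^(−½)]
W = 10·13.0·(1/√325 − 1/√5038) = 10·13.0·(0.041381) = 5.3796 kWh/t
Apply correction: 5.3796 × 1.25 = 6.7245 kWh/t
Mill draw = 6.7245 × 1087.7 = 7314.2 kW

P = 7314.2 kW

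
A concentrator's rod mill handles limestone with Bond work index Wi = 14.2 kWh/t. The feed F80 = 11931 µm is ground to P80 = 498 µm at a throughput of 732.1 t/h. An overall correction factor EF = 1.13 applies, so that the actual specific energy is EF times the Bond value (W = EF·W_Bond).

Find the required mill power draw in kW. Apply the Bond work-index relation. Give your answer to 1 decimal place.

W = 10·Wi·(P80^(-½) − F80^(-½))
W = 10·14.2·(1/√498 − 1/√11931) = 10·14.2·(0.035656) = 5.0632 kWh/t
Apply correction: 5.0632 × 1.13 = 5.7214 kWh/t
Power = W × throughput = 5.7214 kWh/t × 732.1 t/h = 4188.6 kW

P = 4188.6 kW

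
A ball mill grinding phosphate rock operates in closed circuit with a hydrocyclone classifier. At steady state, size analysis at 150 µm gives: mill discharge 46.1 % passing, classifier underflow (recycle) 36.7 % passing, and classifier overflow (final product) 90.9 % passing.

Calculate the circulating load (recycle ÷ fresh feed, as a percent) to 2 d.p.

Classifier node, passing 150 µm:
(1+r)d = ru + o → r = (o−d)/(d−u)
r = (90.9 − 46.1)/(46.1 − 36.7) = 44.8/9.4 = 4.7660
CL = 100·r = 476.60 %

CL = 476.60 %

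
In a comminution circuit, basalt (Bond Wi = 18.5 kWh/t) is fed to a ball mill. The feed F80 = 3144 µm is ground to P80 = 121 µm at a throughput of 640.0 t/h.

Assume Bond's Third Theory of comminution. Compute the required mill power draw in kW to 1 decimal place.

W = 10·Wi·[P80^(−½) − F80^(−½)]
W = 10·18.5·(1/√121 − 1/√3144) = 10·18.5·(0.073075) = 13.5188 kWh/t
P = W·T = 13.5188·640.0 = 8652.0 kW

P = 8652.0 kW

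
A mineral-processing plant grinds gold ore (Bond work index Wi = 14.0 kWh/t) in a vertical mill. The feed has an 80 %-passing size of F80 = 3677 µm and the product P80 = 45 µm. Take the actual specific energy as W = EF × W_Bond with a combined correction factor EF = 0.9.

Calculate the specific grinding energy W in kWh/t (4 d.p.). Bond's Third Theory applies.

W = 16.7051 kWh/t

W = 10 Wi / √P80 − 10 Wi / √F80
1/√45 = 0.149071;  1/√3677 = 0.016491
W = 10·14.0·(0.149071 − 0.016491) = 18.5612 kWh/t
Apply correction: 18.5612 × 0.9 = 16.7051 kWh/t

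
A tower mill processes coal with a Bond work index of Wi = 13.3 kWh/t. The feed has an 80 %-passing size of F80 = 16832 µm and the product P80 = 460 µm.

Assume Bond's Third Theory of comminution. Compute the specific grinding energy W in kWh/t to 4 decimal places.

Bond: W = 10·Wi·(1/√P80 − 1/√F80)
1/√460 = 0.046625;  1/√16832 = 0.007708
W = 10·13.3·(0.046625 − 0.007708) = 5.1760 kWh/t

W = 5.1760 kWh/t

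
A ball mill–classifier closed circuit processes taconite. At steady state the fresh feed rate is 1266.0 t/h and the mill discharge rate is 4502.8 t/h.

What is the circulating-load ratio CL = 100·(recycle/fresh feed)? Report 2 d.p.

Mill node: discharge = fresh + recycle.
R = M − F = 4502.8 − 1266.0 = 3236.8 t/h
CL = 100·R/F = 100·3236.8/1266.0 = 255.67 %

CL = 255.67 %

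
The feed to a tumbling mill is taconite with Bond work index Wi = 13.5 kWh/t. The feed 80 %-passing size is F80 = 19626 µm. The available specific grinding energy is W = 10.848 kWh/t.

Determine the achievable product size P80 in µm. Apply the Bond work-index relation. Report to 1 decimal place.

W = 10 Wi / √P80 − 10 Wi / √F80
P80^-0.5 = F80^-0.5 + W/(10 Wi)
  = 10.8480/(10·13.5) + 1/√19626 = 0.080356 + 0.007138 = 0.087494
P80 = (1/0.087494)² = 11.4294² = 130.63 µm

P80 = 130.6 µm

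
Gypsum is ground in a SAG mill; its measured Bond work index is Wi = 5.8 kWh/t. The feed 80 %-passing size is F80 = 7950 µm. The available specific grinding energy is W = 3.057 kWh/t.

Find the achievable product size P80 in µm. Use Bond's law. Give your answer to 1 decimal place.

Bond:  W = 10 Wi (1/√P − 1/√F)
1/√P80 = 1/√F80 + W/(10·Wi)
  = 3.0570/(10·5.8) + 1/√7950 = 0.052707 + 0.011215 = 0.063922
P80 = (1/0.063922)² = 15.6440² = 244.73 µm

P80 = 244.7 µm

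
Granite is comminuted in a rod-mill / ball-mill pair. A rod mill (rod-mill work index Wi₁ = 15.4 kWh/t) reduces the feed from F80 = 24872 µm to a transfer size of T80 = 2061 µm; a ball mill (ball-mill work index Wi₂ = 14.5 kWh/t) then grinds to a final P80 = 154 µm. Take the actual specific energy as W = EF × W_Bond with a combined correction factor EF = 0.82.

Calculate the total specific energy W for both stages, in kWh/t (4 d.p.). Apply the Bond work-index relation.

Bond:  W = 10 Wi (1/√P − 1/√F)
Stage 1 (24872→2061 µm, Wi₁=15.4): W₁ = 10·15.4·(0.022027 − 0.006341) = 2.4157 kWh/t
Stage 2 (2061→154 µm, Wi₂=14.5): W₂ = 10·14.5·(0.080582 − 0.022027) = 8.4905 kWh/t
W = W₁ + W₂ = 2.4157 + 8.4905 = 10.9062 kWh/t
Apply correction: 10.9062 × 0.82 = 8.9431 kWh/t

W = 8.9431 kWh/t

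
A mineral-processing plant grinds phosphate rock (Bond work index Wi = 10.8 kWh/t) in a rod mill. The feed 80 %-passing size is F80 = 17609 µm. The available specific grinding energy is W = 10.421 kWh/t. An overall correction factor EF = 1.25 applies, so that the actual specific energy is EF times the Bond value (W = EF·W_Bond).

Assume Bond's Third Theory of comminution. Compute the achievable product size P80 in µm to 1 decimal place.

W = 10 Wi (P80^-0.5 − F80^-0.5)
W_Bond = W / EF = 10.421 / 1.25 = 8.3368 kWh/t
P80^-0.5 = F80^-0.5 + W_Bond/(10 Wi)
  = 8.3368/(10·10.8) + 1/√17609 = 0.077193 + 0.007536 = 0.084728
P80 = (1/0.084728)² = 11.8024² = 139.30 µm

P80 = 139.3 µm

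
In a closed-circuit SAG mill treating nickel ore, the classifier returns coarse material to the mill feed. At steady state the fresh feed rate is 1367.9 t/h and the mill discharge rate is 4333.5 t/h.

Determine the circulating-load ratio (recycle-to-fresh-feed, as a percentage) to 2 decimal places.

Discharge = new feed + return, hence
R = M − F = 4333.5 − 1367.9 = 2965.6 t/h
CL = 100·R/F = 100·2965.6/1367.9 = 216.80 %

CL = 216.80 %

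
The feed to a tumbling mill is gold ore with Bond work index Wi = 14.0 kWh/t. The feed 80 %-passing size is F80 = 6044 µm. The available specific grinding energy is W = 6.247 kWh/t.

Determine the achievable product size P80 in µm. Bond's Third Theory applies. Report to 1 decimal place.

W = 10·Wi·(P80^(-½) − F80^(-½))
⇒ 1/√P80 = W/(10·Wi) + 1/√F80
  = 6.2470/(10·14.0) + 1/√6044 = 0.044621 + 0.012863 = 0.057484
P80 = (1/0.057484)² = 17.3961² = 302.62 µm

P80 = 302.6 µm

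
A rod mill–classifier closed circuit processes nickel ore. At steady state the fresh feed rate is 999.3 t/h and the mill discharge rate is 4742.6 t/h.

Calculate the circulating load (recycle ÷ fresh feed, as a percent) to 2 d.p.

Mill node: discharge = fresh + recycle.
R = M − F = 4742.6 − 999.3 = 3743.3 t/h
CL = 100·R/F = 100·3743.3/999.3 = 374.59 %

CL = 374.59 %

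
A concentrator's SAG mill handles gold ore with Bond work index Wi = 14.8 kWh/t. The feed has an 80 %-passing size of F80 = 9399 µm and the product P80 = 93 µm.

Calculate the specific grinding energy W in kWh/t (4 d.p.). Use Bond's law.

W = 10·Wi·(P80^(-½) − F80^(-½))
1/√93 = 0.103695;  1/√9399 = 0.010315
W = 10·14.8·(0.103695 − 0.010315) = 13.8203 kWh/t

W = 13.8203 kWh/t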